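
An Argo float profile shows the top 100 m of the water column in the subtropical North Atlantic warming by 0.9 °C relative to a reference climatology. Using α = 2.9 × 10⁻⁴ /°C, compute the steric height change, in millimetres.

Δh = αΔT·H = 2.9×10⁻⁴ × 0.9 × 100 = 0.02610 m

Δh = 26.1 mm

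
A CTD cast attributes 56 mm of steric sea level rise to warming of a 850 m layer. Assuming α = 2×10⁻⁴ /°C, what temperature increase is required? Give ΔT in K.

ΔT = Δh/(αH) = 0.056 / (2×10⁻⁴ × 850) ≈ 0.3294 K

about 0.33 K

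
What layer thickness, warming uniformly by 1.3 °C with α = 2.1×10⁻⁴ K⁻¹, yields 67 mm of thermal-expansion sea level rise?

H = Δh/(αΔT) = 0.067 / (2.1×10⁻⁴ × 1.3) ≈ 245.4 m

about 245 m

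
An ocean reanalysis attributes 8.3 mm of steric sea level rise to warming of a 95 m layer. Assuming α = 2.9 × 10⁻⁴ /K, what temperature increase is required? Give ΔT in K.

about 0.301 K

ΔT = Δh/(αH) = 0.0083 / (2.9×10⁻⁴ × 95) ≈ 0.3013 K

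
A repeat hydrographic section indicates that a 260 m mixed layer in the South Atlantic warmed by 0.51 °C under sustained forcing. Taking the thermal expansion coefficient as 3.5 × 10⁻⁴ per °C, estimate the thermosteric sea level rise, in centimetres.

Δh = αΔT·H = 3.5×10⁻⁴ × 0.51 × 260 = 0.04641 m

4.64 cm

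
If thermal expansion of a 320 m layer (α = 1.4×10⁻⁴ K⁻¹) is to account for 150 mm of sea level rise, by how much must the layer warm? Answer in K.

3.35 K

ΔT = Δh/(αH) = 0.15 / (1.4×10⁻⁴ × 320) ≈ 3.348 K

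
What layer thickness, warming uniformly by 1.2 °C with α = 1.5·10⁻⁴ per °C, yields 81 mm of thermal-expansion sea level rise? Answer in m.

H = Δh/(αΔT) = 0.081 / (1.5×10⁻⁴ × 1.2) = 450.0 m

about 450 m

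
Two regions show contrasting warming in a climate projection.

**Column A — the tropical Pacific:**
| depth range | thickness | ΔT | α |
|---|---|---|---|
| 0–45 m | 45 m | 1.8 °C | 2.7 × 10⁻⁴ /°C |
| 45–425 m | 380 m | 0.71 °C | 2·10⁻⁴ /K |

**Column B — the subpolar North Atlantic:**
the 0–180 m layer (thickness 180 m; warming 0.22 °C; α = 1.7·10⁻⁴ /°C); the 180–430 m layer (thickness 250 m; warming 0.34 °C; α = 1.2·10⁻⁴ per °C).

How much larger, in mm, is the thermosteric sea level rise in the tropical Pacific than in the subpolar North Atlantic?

A 0–45 m: 45 × 2.7×10⁻⁴ × 1.8 = 0.02187 m
A 45–425 m: 2×10⁻⁴ × 380 × 0.71 = 0.05396 m
A total: 0.07583 m
B 0.22 × 180 × 1.7×10⁻⁴ = 0.006732 m
B 0.34 × 250 × 1.2×10⁻⁴ = 0.01020 m
B total: 0.016932 m
Difference: 0.07583 − 0.016932 = 0.058898 m

Δh_A − Δh_B ≈ 59 mm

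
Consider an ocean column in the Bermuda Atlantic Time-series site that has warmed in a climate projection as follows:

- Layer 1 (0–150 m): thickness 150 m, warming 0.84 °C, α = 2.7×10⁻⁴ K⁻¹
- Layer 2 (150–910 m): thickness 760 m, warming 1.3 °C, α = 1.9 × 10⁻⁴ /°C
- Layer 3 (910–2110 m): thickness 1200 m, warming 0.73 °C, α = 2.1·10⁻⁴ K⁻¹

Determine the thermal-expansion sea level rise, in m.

Δh = 0.406 m

0–150 m: 2.7×10⁻⁴ × 150 × 0.84 = 0.03402 m
150–910 m: 1.3 × 1.9×10⁻⁴ × 760 = 0.18772 m
1200 × 2.1×10⁻⁴ × 0.73 = 0.18396 m
Δh = 0.03402 + 0.18772 + 0.18396 = 0.40570 m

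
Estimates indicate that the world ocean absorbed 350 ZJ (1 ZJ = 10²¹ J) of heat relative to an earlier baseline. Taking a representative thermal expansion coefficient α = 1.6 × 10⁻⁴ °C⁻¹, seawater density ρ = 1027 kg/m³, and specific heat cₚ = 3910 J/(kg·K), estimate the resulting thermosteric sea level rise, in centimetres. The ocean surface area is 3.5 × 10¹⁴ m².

Per unit area: Q = 350×10²¹ / (3.5×10¹⁴) = 1×10⁹ J/m²
Δh = αQ/(ρcₚ) = 1.6×10⁻⁴ × 1×10⁹ / (1027 × 3910) ≈ 0.039845 m

Δh = 3.98 cm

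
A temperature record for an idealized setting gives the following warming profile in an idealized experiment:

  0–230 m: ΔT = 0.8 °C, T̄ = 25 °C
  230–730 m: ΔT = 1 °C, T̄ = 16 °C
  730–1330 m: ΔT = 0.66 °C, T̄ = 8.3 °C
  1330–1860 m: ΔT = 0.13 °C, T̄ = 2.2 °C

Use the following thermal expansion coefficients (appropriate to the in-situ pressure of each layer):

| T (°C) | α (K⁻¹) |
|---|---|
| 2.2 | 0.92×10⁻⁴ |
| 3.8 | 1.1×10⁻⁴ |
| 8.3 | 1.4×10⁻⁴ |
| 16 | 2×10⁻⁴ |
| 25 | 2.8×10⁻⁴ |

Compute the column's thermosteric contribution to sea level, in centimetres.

Δh ≈ 21 cm

Layer 1 at 25 °C → α = 2.8×10⁻⁴ K⁻¹
Layer 2 at 16 °C → α = 2×10⁻⁴ K⁻¹
Layer 3 at 8.3 °C → α = 1.4×10⁻⁴ K⁻¹
Layer 4 at 2.2 °C → α = 0.92×10⁻⁴ K⁻¹
2.8×10⁻⁴ × 230 × 0.8 = 0.05152 m
500 × 2×10⁻⁴ × 1 = 0.10000 m
Layer 3: 0.66 × 1.4×10⁻⁴ × 600 = 0.05544 m
0.92×10⁻⁴ × 530 × 0.13 = 0.0063388 m
Δh = 0.05152 + 0.10000 + 0.05544 + 0.0063388 = 0.2132988 m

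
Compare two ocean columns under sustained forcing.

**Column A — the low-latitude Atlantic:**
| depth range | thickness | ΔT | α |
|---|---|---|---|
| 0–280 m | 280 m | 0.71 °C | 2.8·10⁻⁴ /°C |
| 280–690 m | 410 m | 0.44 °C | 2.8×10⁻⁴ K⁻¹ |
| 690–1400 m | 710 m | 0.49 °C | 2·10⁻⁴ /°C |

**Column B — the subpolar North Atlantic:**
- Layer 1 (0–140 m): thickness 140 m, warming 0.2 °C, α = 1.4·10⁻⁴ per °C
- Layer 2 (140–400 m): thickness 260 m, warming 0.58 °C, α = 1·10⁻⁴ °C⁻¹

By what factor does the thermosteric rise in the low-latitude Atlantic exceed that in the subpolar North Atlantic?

9.3

A Layer 1: 280 × 0.71 × 2.8×10⁻⁴ = 0.055664 m
A 410 × 0.44 × 2.8×10⁻⁴ = 0.050512 m
A 690–1400 m: 2×10⁻⁴ × 0.49 × 710 = 0.06958 m
A total: 0.175756 m
B 0–140 m: 1.4×10⁻⁴ × 0.2 × 140 = 0.00392 m
B 140–400 m: 1×10⁻⁴ × 260 × 0.58 = 0.01508 m
B total: 0.01900 m
Ratio: 0.175756 / 0.01900 ≈ 9.250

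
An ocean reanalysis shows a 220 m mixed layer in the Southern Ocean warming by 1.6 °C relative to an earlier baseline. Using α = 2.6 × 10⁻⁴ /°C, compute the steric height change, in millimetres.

Δh ≈ 91.5 mm

Δh = αΔT·H = 2.6×10⁻⁴ × 1.6 × 220 = 0.09152 m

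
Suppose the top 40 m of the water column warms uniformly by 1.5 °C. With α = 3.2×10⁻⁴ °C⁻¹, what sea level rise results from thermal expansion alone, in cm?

about 1.92 cm

Δh = αΔT·H = 3.2×10⁻⁴ × 1.5 × 40 = 0.01920 m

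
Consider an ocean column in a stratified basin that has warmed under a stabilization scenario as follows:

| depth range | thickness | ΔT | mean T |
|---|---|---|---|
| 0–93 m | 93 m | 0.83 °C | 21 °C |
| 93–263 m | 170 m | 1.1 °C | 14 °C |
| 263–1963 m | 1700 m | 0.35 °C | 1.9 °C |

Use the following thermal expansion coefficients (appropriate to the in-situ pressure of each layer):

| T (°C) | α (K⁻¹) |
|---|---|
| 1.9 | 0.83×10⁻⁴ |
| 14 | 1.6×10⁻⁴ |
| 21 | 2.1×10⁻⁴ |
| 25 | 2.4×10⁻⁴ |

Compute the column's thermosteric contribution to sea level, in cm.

Δh ≈ 9.55 cm

Layer 1 at 21 °C → α = 2.1×10⁻⁴ K⁻¹
Layer 2 at 14 °C → α = 1.6×10⁻⁴ K⁻¹
Layer 3 at 1.9 °C → α = 0.83×10⁻⁴ K⁻¹
0–93 m: 93 × 0.83 × 2.1×10⁻⁴ = 0.0162099 m
93–263 m: 170 × 1.6×10⁻⁴ × 1.1 = 0.02992 m
0.83×10⁻⁴ × 0.35 × 1700 = 0.049385 m
Δh = 0.0162099 + 0.02992 + 0.049385 = 0.0955149 m ≈ 9.55 cm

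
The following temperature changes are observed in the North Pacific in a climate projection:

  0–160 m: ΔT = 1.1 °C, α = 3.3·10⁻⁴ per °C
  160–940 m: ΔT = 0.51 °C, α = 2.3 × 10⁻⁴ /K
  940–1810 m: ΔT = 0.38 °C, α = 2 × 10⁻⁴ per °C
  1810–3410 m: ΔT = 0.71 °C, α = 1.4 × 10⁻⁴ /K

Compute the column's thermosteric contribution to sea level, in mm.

375 mm

0–160 m: 3.3×10⁻⁴ × 1.1 × 160 = 0.05808 m
Layer 2: 2.3×10⁻⁴ × 0.51 × 780 = 0.091494 m
940–1810 m: 2×10⁻⁴ × 0.38 × 870 = 0.06612 m
1.4×10⁻⁴ × 1600 × 0.71 = 0.15904 m
Δh = 0.05808 + 0.091494 + 0.06612 + 0.15904 = 0.374734 m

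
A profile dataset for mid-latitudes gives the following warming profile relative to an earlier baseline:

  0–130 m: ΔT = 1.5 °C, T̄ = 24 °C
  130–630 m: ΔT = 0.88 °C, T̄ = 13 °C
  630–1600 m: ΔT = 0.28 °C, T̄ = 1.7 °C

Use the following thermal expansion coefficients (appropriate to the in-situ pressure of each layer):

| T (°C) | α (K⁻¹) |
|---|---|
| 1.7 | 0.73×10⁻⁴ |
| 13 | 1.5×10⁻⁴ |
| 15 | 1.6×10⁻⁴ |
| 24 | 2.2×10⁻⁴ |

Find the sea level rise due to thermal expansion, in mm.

Layer 1 at 24 °C → α = 2.2×10⁻⁴ K⁻¹
Layer 2 at 13 °C → α = 1.5×10⁻⁴ K⁻¹
Layer 3 at 1.7 °C → α = 0.73×10⁻⁴ K⁻¹
0–130 m: 130 × 1.5 × 2.2×10⁻⁴ = 0.04290 m
500 × 0.88 × 1.5×10⁻⁴ = 0.06600 m
Layer 3: 0.28 × 0.73×10⁻⁴ × 970 = 0.0198268 m
Δh = 0.04290 + 0.06600 + 0.0198268 = 0.1287268 m

129 mm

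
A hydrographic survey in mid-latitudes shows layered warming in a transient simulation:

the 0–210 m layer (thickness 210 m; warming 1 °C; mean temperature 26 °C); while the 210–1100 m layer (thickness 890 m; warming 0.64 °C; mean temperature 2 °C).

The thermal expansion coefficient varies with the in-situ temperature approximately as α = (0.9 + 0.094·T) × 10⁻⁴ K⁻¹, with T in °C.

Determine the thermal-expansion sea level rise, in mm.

Layer 1: α = (0.9 + 0.094×26)×10⁻⁴ = 3.344×10⁻⁴ K⁻¹
Layer 2: α = (0.9 + 0.094×2)×10⁻⁴ = 1.088×10⁻⁴ K⁻¹
Layer 1: 1 × 210 × 3.344×10⁻⁴ = 0.070224 m
210–1100 m: 0.64 × 890 × 1.088×10⁻⁴ = 0.06197248 m
Δh = 0.070224 + 0.06197248 = 0.13219648 m ≈ 132 mm

Δh ≈ 132 mm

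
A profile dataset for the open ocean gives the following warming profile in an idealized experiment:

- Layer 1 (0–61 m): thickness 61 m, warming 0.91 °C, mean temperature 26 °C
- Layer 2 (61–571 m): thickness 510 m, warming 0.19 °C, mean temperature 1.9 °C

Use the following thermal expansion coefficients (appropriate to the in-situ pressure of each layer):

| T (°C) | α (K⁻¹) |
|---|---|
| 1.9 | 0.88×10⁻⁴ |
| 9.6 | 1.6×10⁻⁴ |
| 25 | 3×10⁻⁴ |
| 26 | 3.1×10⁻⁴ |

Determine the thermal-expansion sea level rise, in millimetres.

Layer 1 at 26 °C → α = 3.1×10⁻⁴ K⁻¹
Layer 2 at 1.9 °C → α = 0.88×10⁻⁴ K⁻¹
3.1×10⁻⁴ × 0.91 × 61 = 0.0172081 m
61–571 m: 0.19 × 510 × 0.88×10⁻⁴ = 0.0085272 m
Δh = 0.0172081 + 0.0085272 = 0.0257353 m ≈ 26 mm

Δh ≈ 26 mm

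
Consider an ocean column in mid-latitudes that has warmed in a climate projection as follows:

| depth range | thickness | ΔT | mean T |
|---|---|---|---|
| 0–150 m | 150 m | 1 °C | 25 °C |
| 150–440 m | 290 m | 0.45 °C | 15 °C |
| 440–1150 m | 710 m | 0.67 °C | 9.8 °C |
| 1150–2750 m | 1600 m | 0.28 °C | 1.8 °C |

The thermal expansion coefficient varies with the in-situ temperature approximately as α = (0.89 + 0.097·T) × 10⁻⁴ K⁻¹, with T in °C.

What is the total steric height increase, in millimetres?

Δh ≈ 220 mm

Layer 1: α = (0.89 + 0.097×25)×10⁻⁴ = 3.315×10⁻⁴ K⁻¹
Layer 2: α = (0.89 + 0.097×15)×10⁻⁴ = 2.345×10⁻⁴ K⁻¹
Layer 3: α = (0.89 + 0.097×9.8)×10⁻⁴ = 1.8406×10⁻⁴ K⁻¹
Layer 4: α = (0.89 + 0.097×1.8)×10⁻⁴ = 1.0646×10⁻⁴ K⁻¹
150 × 1 × 3.315×10⁻⁴ = 0.049725 m
Layer 2: 0.45 × 2.345×10⁻⁴ × 290 = 0.03060225 m
Layer 3: 1.8406×10⁻⁴ × 710 × 0.67 = 0.087557342 m
1150–2750 m: 1.0646×10⁻⁴ × 1600 × 0.28 = 0.04769408 m
Δh = 0.049725 + 0.03060225 + 0.087557342 + 0.04769408 = 0.215578672 m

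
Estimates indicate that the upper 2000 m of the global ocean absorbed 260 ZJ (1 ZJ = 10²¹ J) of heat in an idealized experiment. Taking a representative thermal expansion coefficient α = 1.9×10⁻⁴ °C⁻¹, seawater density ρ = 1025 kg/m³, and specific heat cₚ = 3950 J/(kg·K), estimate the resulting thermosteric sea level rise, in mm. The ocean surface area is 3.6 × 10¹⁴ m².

about 34 mm

Per unit area: Q = 260×10²¹ / (3.6×10¹⁴) ≈ 7.222×10⁸ J/m²
Δh = αQ/(ρcₚ) = 1.9×10⁻⁴ × 7.222×10⁸ / (1025 × 3950) ≈ 0.033891 m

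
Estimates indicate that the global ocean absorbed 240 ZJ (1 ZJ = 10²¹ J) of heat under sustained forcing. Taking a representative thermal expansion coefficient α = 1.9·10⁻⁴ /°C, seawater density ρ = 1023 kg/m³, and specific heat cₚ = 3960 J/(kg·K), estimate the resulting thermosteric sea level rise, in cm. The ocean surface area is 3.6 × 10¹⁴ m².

3.13 cm of thermosteric rise

Per unit area: Q = 240×10²¹ / (3.6×10¹⁴) ≈ 6.667×10⁸ J/m²
Δh = αQ/(ρcₚ) = 1.9×10⁻⁴ × 6.667×10⁸ / (1023 × 3960) ≈ 0.031269 m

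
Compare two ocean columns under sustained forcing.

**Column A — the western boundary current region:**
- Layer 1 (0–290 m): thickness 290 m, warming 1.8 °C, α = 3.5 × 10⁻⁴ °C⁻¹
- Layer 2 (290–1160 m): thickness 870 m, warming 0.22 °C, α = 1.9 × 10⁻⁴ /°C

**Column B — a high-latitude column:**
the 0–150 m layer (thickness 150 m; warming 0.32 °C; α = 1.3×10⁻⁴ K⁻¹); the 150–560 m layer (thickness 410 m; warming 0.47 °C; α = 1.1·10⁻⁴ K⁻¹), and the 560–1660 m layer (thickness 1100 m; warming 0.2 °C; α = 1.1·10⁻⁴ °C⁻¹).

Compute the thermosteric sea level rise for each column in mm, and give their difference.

A: 219 mm; B: 51.6 mm; difference 167 mm

A Layer 1: 290 × 1.8 × 3.5×10⁻⁴ = 0.18270 m
A 1.9×10⁻⁴ × 0.22 × 870 = 0.036366 m
A total: 0.219066 m
B 0–150 m: 0.32 × 1.3×10⁻⁴ × 150 = 0.00624 m
B 410 × 1.1×10⁻⁴ × 0.47 = 0.021197 m
B 560–1660 m: 1.1×10⁻⁴ × 0.2 × 1100 = 0.02420 m
B total: 0.051637 m
Difference: 0.219066 − 0.051637 = 0.167429 m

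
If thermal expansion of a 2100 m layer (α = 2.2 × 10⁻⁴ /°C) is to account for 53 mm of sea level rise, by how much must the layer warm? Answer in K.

ΔT = Δh/(αH) = 0.053 / (2.2×10⁻⁴ × 2100) ≈ 0.1147 K

about 0.115 K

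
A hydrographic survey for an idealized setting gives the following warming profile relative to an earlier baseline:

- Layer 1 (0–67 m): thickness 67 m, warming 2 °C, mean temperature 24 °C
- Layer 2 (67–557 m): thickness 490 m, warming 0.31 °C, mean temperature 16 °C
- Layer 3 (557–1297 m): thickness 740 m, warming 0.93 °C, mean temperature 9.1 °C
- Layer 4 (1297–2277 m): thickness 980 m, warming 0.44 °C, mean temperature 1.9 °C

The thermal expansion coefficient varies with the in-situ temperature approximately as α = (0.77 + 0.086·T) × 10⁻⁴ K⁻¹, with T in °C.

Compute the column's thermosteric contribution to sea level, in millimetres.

Layer 1: α = (0.77 + 0.086×24)×10⁻⁴ = 2.834×10⁻⁴ K⁻¹
Layer 2: α = (0.77 + 0.086×16)×10⁻⁴ = 2.146×10⁻⁴ K⁻¹
Layer 3: α = (0.77 + 0.086×9.1)×10⁻⁴ = 1.5526×10⁻⁴ K⁻¹
Layer 4: α = (0.77 + 0.086×1.9)×10⁻⁴ = 0.9334×10⁻⁴ K⁻¹
Layer 1: 67 × 2.834×10⁻⁴ × 2 = 0.0379756 m
2.146×10⁻⁴ × 0.31 × 490 = 0.03259774 m
Layer 3: 0.93 × 740 × 1.5526×10⁻⁴ = 0.106849932 m
1297–2277 m: 980 × 0.9334×10⁻⁴ × 0.44 = 0.040248208 m
Δh = 0.0379756 + 0.03259774 + 0.106849932 + 0.040248208 = 0.21767148 m ≈ 220 mm

220 mm of thermosteric rise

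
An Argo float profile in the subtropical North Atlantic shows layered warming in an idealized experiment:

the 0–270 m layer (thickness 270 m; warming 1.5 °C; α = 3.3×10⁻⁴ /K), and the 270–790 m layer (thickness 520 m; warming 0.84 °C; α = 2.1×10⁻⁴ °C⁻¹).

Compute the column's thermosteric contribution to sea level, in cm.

0–270 m: 1.5 × 270 × 3.3×10⁻⁴ = 0.13365 m
0.84 × 520 × 2.1×10⁻⁴ = 0.091728 m
Δh = 0.13365 + 0.091728 = 0.225378 m

Δh = 23 cm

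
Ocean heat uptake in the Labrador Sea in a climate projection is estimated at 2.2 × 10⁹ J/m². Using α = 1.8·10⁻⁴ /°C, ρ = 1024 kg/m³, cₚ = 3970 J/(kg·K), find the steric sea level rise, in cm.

Δh = αQ/(ρcₚ) = 1.8×10⁻⁴ × 2.2×10⁹ / (1024 × 3970) ≈ 0.09741 m

9.7 cm of thermosteric rise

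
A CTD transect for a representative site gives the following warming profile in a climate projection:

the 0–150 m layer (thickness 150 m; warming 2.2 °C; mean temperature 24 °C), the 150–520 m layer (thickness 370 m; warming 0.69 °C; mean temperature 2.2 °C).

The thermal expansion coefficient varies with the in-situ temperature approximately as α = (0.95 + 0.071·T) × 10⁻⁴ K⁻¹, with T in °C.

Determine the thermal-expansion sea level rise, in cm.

Δh ≈ 11.6 cm

Layer 1: α = (0.95 + 0.071×24)×10⁻⁴ = 2.654×10⁻⁴ K⁻¹
Layer 2: α = (0.95 + 0.071×2.2)×10⁻⁴ = 1.1062×10⁻⁴ K⁻¹
2.654×10⁻⁴ × 150 × 2.2 = 0.087582 m
150–520 m: 370 × 1.1062×10⁻⁴ × 0.69 = 0.028241286 m
Δh = 0.087582 + 0.028241286 = 0.115823286 m ≈ 11.6 cm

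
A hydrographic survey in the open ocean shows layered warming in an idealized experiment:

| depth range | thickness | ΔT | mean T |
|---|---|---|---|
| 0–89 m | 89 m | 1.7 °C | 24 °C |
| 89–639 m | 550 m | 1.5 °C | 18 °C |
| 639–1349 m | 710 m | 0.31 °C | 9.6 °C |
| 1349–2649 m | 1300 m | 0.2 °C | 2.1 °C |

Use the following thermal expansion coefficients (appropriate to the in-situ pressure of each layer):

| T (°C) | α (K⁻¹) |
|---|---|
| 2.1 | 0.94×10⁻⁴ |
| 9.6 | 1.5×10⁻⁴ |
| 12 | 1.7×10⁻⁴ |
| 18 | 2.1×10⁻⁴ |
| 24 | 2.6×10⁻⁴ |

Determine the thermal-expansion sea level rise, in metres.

0.270 m of thermosteric rise

Layer 1 at 24 °C → α = 2.6×10⁻⁴ K⁻¹
Layer 2 at 18 °C → α = 2.1×10⁻⁴ K⁻¹
Layer 3 at 9.6 °C → α = 1.5×10⁻⁴ K⁻¹
Layer 4 at 2.1 °C → α = 0.94×10⁻⁴ K⁻¹
0–89 m: 1.7 × 2.6×10⁻⁴ × 89 = 0.039338 m
89–639 m: 1.5 × 550 × 2.1×10⁻⁴ = 0.17325 m
639–1349 m: 0.31 × 1.5×10⁻⁴ × 710 = 0.033015 m
1349–2649 m: 0.2 × 1300 × 0.94×10⁻⁴ = 0.02444 m
Δh = 0.039338 + 0.17325 + 0.033015 + 0.02444 = 0.270043 m ≈ 0.270 m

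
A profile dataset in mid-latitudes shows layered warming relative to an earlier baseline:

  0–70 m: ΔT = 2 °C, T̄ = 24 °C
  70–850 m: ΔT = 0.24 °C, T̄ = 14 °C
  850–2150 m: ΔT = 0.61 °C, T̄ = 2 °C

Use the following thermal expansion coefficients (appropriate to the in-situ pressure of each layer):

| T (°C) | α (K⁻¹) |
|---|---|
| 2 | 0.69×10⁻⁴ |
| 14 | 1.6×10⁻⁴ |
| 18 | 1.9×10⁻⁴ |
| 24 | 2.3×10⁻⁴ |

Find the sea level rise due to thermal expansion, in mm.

Δh ≈ 120 mm

Layer 1 at 24 °C → α = 2.3×10⁻⁴ K⁻¹
Layer 2 at 14 °C → α = 1.6×10⁻⁴ K⁻¹
Layer 3 at 2 °C → α = 0.69×10⁻⁴ K⁻¹
2.3×10⁻⁴ × 2 × 70 = 0.03220 m
Layer 2: 0.24 × 1.6×10⁻⁴ × 780 = 0.029952 m
850–2150 m: 0.69×10⁻⁴ × 0.61 × 1300 = 0.054717 m
Δh = 0.03220 + 0.029952 + 0.054717 = 0.116869 m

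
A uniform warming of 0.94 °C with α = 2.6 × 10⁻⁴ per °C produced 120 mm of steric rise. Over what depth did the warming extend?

491 m

H = Δh/(αΔT) = 0.12 / (2.6×10⁻⁴ × 0.94) ≈ 491.0 m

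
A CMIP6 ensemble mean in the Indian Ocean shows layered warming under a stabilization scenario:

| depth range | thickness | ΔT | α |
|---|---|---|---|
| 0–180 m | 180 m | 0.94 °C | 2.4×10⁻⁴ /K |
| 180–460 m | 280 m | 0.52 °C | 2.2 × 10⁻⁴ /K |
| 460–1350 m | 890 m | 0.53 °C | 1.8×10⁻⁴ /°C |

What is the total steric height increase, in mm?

Δh = 158 mm

0–180 m: 0.94 × 2.4×10⁻⁴ × 180 = 0.040608 m
180–460 m: 0.52 × 280 × 2.2×10⁻⁴ = 0.032032 m
890 × 1.8×10⁻⁴ × 0.53 = 0.084906 m
Δh = 0.040608 + 0.032032 + 0.084906 = 0.157546 m ≈ 158 mm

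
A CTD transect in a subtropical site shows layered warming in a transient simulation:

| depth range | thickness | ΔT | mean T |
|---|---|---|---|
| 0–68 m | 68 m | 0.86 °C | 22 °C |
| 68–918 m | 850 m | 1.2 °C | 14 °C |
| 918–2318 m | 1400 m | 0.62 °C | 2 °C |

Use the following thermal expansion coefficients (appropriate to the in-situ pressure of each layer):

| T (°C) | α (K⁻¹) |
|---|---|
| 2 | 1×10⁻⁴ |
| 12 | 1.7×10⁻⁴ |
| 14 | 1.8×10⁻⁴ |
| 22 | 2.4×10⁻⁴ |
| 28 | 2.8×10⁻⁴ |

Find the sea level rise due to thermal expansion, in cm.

Layer 1 at 22 °C → α = 2.4×10⁻⁴ K⁻¹
Layer 2 at 14 °C → α = 1.8×10⁻⁴ K⁻¹
Layer 3 at 2 °C → α = 1×10⁻⁴ K⁻¹
0–68 m: 0.86 × 2.4×10⁻⁴ × 68 = 0.0140352 m
Layer 2: 1.8×10⁻⁴ × 850 × 1.2 = 0.18360 m
918–2318 m: 1400 × 1×10⁻⁴ × 0.62 = 0.08680 m
Δh = 0.0140352 + 0.18360 + 0.08680 = 0.2844352 m ≈ 28.4 cm

Δh ≈ 28.4 cm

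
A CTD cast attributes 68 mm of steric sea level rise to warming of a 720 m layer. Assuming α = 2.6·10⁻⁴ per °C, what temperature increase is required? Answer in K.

0.36 K

ΔT = Δh/(αH) = 0.068 / (2.6×10⁻⁴ × 720) ≈ 0.3632 K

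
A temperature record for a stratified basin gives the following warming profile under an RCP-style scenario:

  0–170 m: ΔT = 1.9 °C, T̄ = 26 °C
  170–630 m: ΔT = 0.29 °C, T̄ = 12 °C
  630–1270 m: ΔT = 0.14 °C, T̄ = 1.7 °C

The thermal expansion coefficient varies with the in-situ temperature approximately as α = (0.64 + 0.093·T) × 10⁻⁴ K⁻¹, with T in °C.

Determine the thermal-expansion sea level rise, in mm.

Layer 1: α = (0.64 + 0.093×26)×10⁻⁴ = 3.058×10⁻⁴ K⁻¹
Layer 2: α = (0.64 + 0.093×12)×10⁻⁴ = 1.756×10⁻⁴ K⁻¹
Layer 3: α = (0.64 + 0.093×1.7)×10⁻⁴ = 0.7981×10⁻⁴ K⁻¹
Layer 1: 170 × 1.9 × 3.058×10⁻⁴ = 0.0987734 m
460 × 0.29 × 1.756×10⁻⁴ = 0.02342504 m
Layer 3: 640 × 0.7981×10⁻⁴ × 0.14 = 0.007150976 m
Δh = 0.0987734 + 0.02342504 + 0.007150976 = 0.129349416 m ≈ 129 mm

Δh = 129 mm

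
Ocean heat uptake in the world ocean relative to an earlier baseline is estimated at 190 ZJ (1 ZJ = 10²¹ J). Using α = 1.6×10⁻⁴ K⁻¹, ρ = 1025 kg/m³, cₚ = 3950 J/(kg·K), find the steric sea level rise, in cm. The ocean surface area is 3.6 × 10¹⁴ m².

Per unit area: Q = 190×10²¹ / (3.6×10¹⁴) ≈ 5.278×10⁸ J/m²
Δh = αQ/(ρcₚ) = 1.6×10⁻⁴ × 5.278×10⁸ / (1025 × 3950) ≈ 0.020858 m

2.09 cm of thermosteric rise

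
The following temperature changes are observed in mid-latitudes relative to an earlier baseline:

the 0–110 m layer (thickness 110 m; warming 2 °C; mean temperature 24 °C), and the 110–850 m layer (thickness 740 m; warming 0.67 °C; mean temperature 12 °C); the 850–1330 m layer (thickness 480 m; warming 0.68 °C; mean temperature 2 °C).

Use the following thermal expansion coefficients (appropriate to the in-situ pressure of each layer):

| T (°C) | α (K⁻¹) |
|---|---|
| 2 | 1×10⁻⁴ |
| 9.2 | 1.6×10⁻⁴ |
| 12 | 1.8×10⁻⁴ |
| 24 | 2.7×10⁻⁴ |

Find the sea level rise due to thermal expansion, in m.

0.181 m

Layer 1 at 24 °C → α = 2.7×10⁻⁴ K⁻¹
Layer 2 at 12 °C → α = 1.8×10⁻⁴ K⁻¹
Layer 3 at 2 °C → α = 1×10⁻⁴ K⁻¹
110 × 2.7×10⁻⁴ × 2 = 0.05940 m
Layer 2: 740 × 0.67 × 1.8×10⁻⁴ = 0.089244 m
850–1330 m: 0.68 × 1×10⁻⁴ × 480 = 0.03264 m
Δh = 0.05940 + 0.089244 + 0.03264 = 0.181284 m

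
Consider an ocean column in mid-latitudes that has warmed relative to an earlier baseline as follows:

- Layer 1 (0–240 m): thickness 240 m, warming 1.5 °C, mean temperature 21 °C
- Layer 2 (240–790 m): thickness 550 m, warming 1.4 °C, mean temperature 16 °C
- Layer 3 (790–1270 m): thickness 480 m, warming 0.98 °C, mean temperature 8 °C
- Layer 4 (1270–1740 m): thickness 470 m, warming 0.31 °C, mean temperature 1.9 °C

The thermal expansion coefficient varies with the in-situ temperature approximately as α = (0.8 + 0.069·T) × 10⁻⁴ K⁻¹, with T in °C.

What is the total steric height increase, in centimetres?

Layer 1: α = (0.8 + 0.069×21)×10⁻⁴ = 2.249×10⁻⁴ K⁻¹
Layer 2: α = (0.8 + 0.069×16)×10⁻⁴ = 1.904×10⁻⁴ K⁻¹
Layer 3: α = (0.8 + 0.069×8)×10⁻⁴ = 1.352×10⁻⁴ K⁻¹
Layer 4: α = (0.8 + 0.069×1.9)×10⁻⁴ = 0.9311×10⁻⁴ K⁻¹
0–240 m: 240 × 2.249×10⁻⁴ × 1.5 = 0.080964 m
Layer 2: 1.904×10⁻⁴ × 550 × 1.4 = 0.146608 m
480 × 1.352×10⁻⁴ × 0.98 = 0.06359808 m
470 × 0.9311×10⁻⁴ × 0.31 = 0.013566127 m
Δh = 0.080964 + 0.146608 + 0.06359808 + 0.013566127 = 0.304736207 m ≈ 30 cm

30 cm of thermosteric rise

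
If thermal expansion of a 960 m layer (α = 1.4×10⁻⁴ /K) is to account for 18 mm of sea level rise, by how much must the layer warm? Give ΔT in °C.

0.13 °C

ΔT = Δh/(αH) = 0.018 / (1.4×10⁻⁴ × 960) ≈ 0.1339 °C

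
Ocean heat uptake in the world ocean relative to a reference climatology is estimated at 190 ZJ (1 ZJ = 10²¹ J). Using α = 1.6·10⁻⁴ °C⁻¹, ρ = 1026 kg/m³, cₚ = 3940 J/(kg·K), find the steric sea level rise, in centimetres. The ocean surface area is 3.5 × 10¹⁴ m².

2.15 cm

Per unit area: Q = 190×10²¹ / (3.5×10¹⁴) ≈ 5.429×10⁸ J/m²
Δh = αQ/(ρcₚ) = 1.6×10⁻⁴ × 5.429×10⁸ / (1026 × 3940) ≈ 0.021488 m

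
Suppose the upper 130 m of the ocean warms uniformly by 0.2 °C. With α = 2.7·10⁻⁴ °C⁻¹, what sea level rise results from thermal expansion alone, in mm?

Δh ≈ 7.0 mm

Δh = αΔT·H = 2.7×10⁻⁴ × 0.2 × 130 = 0.00702 m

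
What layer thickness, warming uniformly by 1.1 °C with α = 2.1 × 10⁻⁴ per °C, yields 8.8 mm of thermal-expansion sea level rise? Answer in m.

H = Δh/(αΔT) = 0.0088 / (2.1×10⁻⁴ × 1.1) ≈ 38.10 m

38.1 m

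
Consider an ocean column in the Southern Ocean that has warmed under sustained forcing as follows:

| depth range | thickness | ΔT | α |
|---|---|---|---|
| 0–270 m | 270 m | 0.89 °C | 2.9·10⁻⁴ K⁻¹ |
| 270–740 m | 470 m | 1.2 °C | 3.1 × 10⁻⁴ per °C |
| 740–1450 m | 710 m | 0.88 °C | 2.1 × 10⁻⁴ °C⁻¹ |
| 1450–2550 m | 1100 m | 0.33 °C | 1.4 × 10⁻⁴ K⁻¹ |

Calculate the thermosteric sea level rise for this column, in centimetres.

about 43 cm

Layer 1: 2.9×10⁻⁴ × 0.89 × 270 = 0.069687 m
Layer 2: 1.2 × 470 × 3.1×10⁻⁴ = 0.17484 m
0.88 × 2.1×10⁻⁴ × 710 = 0.131208 m
1450–2550 m: 1100 × 1.4×10⁻⁴ × 0.33 = 0.05082 m
Δh = 0.069687 + 0.17484 + 0.131208 + 0.05082 = 0.426555 m ≈ 43 cm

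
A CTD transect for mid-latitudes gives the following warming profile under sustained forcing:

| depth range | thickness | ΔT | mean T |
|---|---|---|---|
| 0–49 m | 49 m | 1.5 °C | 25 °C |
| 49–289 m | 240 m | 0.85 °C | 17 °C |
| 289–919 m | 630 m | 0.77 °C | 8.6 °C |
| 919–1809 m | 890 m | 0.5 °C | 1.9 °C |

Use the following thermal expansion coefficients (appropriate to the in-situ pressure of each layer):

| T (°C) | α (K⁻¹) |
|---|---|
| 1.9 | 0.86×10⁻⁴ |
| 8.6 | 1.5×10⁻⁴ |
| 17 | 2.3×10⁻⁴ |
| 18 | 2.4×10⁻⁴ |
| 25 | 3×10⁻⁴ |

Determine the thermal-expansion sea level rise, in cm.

about 18.0 cm

Layer 1 at 25 °C → α = 3×10⁻⁴ K⁻¹
Layer 2 at 17 °C → α = 2.3×10⁻⁴ K⁻¹
Layer 3 at 8.6 °C → α = 1.5×10⁻⁴ K⁻¹
Layer 4 at 1.9 °C → α = 0.86×10⁻⁴ K⁻¹
0–49 m: 3×10⁻⁴ × 49 × 1.5 = 0.02205 m
Layer 2: 2.3×10⁻⁴ × 0.85 × 240 = 0.04692 m
Layer 3: 0.77 × 630 × 1.5×10⁻⁴ = 0.072765 m
0.5 × 0.86×10⁻⁴ × 890 = 0.03827 m
Δh = 0.02205 + 0.04692 + 0.072765 + 0.03827 = 0.180005 m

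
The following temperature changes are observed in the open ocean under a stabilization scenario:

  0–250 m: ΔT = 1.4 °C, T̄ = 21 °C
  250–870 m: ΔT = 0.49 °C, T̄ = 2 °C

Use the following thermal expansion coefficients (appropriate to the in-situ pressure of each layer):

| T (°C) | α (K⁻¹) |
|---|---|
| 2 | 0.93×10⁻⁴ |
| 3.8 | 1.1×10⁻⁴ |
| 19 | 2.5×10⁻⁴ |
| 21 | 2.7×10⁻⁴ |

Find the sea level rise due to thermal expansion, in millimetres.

Layer 1 at 21 °C → α = 2.7×10⁻⁴ K⁻¹
Layer 2 at 2 °C → α = 0.93×10⁻⁴ K⁻¹
Layer 1: 2.7×10⁻⁴ × 1.4 × 250 = 0.09450 m
250–870 m: 620 × 0.49 × 0.93×10⁻⁴ = 0.0282534 m
Δh = 0.09450 + 0.0282534 = 0.1227534 m ≈ 123 mm

123 mm of thermosteric rise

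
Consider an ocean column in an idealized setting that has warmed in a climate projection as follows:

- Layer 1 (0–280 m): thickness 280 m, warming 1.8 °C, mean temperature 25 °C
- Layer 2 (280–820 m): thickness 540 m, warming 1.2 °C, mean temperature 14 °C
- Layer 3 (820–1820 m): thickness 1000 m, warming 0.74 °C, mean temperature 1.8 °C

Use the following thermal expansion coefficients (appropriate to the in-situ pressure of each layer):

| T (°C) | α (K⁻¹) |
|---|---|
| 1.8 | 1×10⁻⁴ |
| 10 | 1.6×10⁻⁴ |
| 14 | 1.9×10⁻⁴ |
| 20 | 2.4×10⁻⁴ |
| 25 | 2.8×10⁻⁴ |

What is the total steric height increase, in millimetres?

Layer 1 at 25 °C → α = 2.8×10⁻⁴ K⁻¹
Layer 2 at 14 °C → α = 1.9×10⁻⁴ K⁻¹
Layer 3 at 1.8 °C → α = 1×10⁻⁴ K⁻¹
Layer 1: 2.8×10⁻⁴ × 280 × 1.8 = 0.14112 m
280–820 m: 540 × 1.9×10⁻⁴ × 1.2 = 0.12312 m
820–1820 m: 1×10⁻⁴ × 0.74 × 1000 = 0.07400 m
Δh = 0.14112 + 0.12312 + 0.07400 = 0.33824 m ≈ 340 mm

Δh ≈ 340 mm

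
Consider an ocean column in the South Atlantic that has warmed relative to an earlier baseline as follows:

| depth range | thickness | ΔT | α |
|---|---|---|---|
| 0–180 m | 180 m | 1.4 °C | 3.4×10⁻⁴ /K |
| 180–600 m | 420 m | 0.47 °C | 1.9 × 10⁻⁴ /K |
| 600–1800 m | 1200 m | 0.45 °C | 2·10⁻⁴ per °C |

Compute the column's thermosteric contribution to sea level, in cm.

Δh ≈ 23.1 cm

1.4 × 3.4×10⁻⁴ × 180 = 0.08568 m
0.47 × 1.9×10⁻⁴ × 420 = 0.037506 m
Layer 3: 2×10⁻⁴ × 1200 × 0.45 = 0.10800 m
Δh = 0.08568 + 0.037506 + 0.10800 = 0.231186 m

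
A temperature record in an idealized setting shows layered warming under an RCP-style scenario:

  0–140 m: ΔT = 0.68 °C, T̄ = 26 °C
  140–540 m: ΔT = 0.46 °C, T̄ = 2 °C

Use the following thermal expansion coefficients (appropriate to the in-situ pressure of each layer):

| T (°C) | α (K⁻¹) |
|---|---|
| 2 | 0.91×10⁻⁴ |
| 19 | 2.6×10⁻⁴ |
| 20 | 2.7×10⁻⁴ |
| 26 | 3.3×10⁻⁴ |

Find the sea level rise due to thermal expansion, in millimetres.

Δh ≈ 48.2 mm

Layer 1 at 26 °C → α = 3.3×10⁻⁴ K⁻¹
Layer 2 at 2 °C → α = 0.91×10⁻⁴ K⁻¹
0.68 × 140 × 3.3×10⁻⁴ = 0.031416 m
Layer 2: 0.46 × 0.91×10⁻⁴ × 400 = 0.016744 m
Δh = 0.031416 + 0.016744 = 0.04816 m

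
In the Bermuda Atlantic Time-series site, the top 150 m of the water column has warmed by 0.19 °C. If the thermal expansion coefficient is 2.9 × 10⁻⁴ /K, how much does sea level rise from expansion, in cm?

about 0.827 cm

Δh = αΔT·H = 2.9×10⁻⁴ × 0.19 × 150 = 0.008265 m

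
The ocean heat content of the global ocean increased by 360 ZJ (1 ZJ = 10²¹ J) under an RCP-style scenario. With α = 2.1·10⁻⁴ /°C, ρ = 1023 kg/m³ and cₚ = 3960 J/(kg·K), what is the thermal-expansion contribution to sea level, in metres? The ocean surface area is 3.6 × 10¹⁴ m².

Δh = 0.0518 m

Per unit area: Q = 360×10²¹ / (3.6×10¹⁴) = 1×10⁹ J/m²
Δh = αQ/(ρcₚ) = 2.1×10⁻⁴ × 1×10⁹ / (1023 × 3960) ≈ 0.051838 m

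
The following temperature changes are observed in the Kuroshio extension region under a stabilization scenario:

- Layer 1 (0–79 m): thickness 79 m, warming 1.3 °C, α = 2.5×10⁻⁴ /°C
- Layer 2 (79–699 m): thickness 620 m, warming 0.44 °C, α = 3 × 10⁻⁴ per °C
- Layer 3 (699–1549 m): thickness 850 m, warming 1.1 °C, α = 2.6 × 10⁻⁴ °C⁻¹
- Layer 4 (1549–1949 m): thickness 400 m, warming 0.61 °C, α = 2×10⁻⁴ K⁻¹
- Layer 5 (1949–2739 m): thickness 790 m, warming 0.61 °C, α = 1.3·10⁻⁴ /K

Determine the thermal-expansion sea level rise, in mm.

79 × 2.5×10⁻⁴ × 1.3 = 0.025675 m
620 × 0.44 × 3×10⁻⁴ = 0.08184 m
Layer 3: 850 × 1.1 × 2.6×10⁻⁴ = 0.24310 m
Layer 4: 0.61 × 2×10⁻⁴ × 400 = 0.04880 m
1949–2739 m: 790 × 0.61 × 1.3×10⁻⁴ = 0.062647 m
Δh = 0.025675 + 0.08184 + 0.24310 + 0.04880 + 0.062647 = 0.462062 m

460 mm of thermosteric rise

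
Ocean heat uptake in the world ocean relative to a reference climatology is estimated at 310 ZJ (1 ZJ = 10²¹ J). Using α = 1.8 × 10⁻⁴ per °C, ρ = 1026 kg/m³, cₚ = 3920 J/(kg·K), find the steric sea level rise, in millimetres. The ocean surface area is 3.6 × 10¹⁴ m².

Per unit area: Q = 310×10²¹ / (3.6×10¹⁴) ≈ 8.611×10⁸ J/m²
Δh = αQ/(ρcₚ) = 1.8×10⁻⁴ × 8.611×10⁸ / (1026 × 3920) ≈ 0.038538 m

38.5 mm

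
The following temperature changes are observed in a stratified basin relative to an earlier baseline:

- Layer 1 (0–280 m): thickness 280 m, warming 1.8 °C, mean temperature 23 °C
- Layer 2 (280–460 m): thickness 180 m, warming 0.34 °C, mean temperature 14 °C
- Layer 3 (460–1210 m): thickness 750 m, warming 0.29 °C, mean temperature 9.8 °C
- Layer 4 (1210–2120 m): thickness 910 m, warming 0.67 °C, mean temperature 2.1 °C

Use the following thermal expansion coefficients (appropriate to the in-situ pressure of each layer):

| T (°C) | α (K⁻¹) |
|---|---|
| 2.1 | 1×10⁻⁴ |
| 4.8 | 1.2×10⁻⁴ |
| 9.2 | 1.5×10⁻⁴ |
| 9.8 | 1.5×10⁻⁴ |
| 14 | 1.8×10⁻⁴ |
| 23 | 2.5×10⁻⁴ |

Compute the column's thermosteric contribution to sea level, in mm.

Δh ≈ 231 mm

Layer 1 at 23 °C → α = 2.5×10⁻⁴ K⁻¹
Layer 2 at 14 °C → α = 1.8×10⁻⁴ K⁻¹
Layer 3 at 9.8 °C → α = 1.5×10⁻⁴ K⁻¹
Layer 4 at 2.1 °C → α = 1×10⁻⁴ K⁻¹
Layer 1: 1.8 × 280 × 2.5×10⁻⁴ = 0.12600 m
Layer 2: 180 × 0.34 × 1.8×10⁻⁴ = 0.011016 m
750 × 0.29 × 1.5×10⁻⁴ = 0.032625 m
Layer 4: 0.67 × 910 × 1×10⁻⁴ = 0.06097 m
Δh = 0.12600 + 0.011016 + 0.032625 + 0.06097 = 0.230611 m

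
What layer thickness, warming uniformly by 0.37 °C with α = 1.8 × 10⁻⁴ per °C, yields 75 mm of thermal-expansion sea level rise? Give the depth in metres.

H = Δh/(αΔT) = 0.075 / (1.8×10⁻⁴ × 0.37) ≈ 1126 m

1100 m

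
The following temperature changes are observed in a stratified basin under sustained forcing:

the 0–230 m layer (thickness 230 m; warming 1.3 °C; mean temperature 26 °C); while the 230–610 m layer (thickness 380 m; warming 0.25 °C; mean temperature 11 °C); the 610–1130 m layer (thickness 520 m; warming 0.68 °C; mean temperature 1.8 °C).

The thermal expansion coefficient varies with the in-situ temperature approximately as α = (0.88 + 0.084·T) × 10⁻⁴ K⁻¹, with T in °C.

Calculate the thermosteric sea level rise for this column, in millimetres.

Layer 1: α = (0.88 + 0.084×26)×10⁻⁴ = 3.064×10⁻⁴ K⁻¹
Layer 2: α = (0.88 + 0.084×11)×10⁻⁴ = 1.804×10⁻⁴ K⁻¹
Layer 3: α = (0.88 + 0.084×1.8)×10⁻⁴ = 1.0312×10⁻⁴ K⁻¹
3.064×10⁻⁴ × 230 × 1.3 = 0.0916136 m
380 × 0.25 × 1.804×10⁻⁴ = 0.017138 m
0.68 × 520 × 1.0312×10⁻⁴ = 0.036463232 m
Δh = 0.0916136 + 0.017138 + 0.036463232 = 0.145214832 m

150 mm of thermosteric rise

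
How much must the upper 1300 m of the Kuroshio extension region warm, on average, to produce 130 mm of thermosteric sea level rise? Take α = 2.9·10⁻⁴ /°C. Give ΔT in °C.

0.345 °C

ΔT = Δh/(αH) = 0.13 / (2.9×10⁻⁴ × 1300) ≈ 0.3448 °C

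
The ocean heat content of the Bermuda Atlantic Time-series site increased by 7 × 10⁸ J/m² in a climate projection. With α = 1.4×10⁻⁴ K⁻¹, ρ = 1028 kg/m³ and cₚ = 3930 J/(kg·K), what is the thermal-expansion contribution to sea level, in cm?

Δh = 2.4 cm

Δh = αQ/(ρcₚ) = 1.4×10⁻⁴ × 7×10⁸ / (1028 × 3930) ≈ 0.024257 m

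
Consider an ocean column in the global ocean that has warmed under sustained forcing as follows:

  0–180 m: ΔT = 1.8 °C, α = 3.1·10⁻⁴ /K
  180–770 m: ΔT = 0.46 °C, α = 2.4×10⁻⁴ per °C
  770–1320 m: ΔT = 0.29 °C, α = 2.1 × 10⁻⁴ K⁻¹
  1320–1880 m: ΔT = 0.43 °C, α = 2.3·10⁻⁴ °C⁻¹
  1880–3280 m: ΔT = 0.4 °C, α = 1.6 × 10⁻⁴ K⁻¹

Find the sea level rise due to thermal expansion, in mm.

340 mm

0–180 m: 1.8 × 3.1×10⁻⁴ × 180 = 0.10044 m
180–770 m: 2.4×10⁻⁴ × 590 × 0.46 = 0.065136 m
Layer 3: 2.1×10⁻⁴ × 0.29 × 550 = 0.033495 m
Layer 4: 0.43 × 560 × 2.3×10⁻⁴ = 0.055384 m
0.4 × 1.6×10⁻⁴ × 1400 = 0.08960 m
Δh = 0.10044 + 0.065136 + 0.033495 + 0.055384 + 0.08960 = 0.344055 m ≈ 340 mm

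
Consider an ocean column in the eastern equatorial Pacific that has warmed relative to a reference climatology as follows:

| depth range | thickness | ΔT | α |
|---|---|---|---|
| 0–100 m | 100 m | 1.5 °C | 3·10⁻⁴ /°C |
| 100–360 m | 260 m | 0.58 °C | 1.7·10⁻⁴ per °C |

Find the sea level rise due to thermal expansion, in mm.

71 mm of thermosteric rise

0–100 m: 1.5 × 3×10⁻⁴ × 100 = 0.04500 m
100–360 m: 0.58 × 1.7×10⁻⁴ × 260 = 0.025636 m
Δh = 0.04500 + 0.025636 = 0.070636 m ≈ 71 mm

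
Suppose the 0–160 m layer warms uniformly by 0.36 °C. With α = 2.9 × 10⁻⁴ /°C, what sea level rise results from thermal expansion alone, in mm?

Δh = αΔT·H = 2.9×10⁻⁴ × 0.36 × 160 = 0.016704 m

Δh ≈ 16.7 mm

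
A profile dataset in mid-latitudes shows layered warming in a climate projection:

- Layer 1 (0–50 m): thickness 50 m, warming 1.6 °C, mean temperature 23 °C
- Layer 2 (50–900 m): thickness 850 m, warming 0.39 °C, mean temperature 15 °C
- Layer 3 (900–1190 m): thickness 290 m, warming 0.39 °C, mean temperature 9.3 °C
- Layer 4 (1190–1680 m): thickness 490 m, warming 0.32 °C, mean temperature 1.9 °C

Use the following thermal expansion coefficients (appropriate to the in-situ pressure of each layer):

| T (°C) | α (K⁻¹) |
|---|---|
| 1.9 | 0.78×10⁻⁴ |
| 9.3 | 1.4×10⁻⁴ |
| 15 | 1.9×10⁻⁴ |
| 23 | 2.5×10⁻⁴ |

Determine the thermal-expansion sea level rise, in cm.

11.1 cm

Layer 1 at 23 °C → α = 2.5×10⁻⁴ K⁻¹
Layer 2 at 15 °C → α = 1.9×10⁻⁴ K⁻¹
Layer 3 at 9.3 °C → α = 1.4×10⁻⁴ K⁻¹
Layer 4 at 1.9 °C → α = 0.78×10⁻⁴ K⁻¹
2.5×10⁻⁴ × 50 × 1.6 = 0.02000 m
0.39 × 850 × 1.9×10⁻⁴ = 0.062985 m
Layer 3: 0.39 × 290 × 1.4×10⁻⁴ = 0.015834 m
1190–1680 m: 0.32 × 0.78×10⁻⁴ × 490 = 0.0122304 m
Δh = 0.02000 + 0.062985 + 0.015834 + 0.0122304 = 0.1110494 m ≈ 11.1 cm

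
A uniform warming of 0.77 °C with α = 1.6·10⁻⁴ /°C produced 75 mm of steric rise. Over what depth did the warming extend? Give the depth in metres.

H = Δh/(αΔT) = 0.075 / (1.6×10⁻⁴ × 0.77) ≈ 608.8 m

about 609 m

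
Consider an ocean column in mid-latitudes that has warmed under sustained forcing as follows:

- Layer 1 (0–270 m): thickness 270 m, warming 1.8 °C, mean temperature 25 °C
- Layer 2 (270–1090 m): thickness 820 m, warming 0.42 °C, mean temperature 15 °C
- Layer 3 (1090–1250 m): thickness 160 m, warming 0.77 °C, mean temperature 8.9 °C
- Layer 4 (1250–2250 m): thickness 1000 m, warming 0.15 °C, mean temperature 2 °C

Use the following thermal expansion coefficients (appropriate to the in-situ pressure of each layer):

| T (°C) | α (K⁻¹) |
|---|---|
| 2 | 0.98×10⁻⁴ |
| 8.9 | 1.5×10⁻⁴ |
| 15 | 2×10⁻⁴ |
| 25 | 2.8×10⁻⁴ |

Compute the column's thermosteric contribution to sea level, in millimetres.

Layer 1 at 25 °C → α = 2.8×10⁻⁴ K⁻¹
Layer 2 at 15 °C → α = 2×10⁻⁴ K⁻¹
Layer 3 at 8.9 °C → α = 1.5×10⁻⁴ K⁻¹
Layer 4 at 2 °C → α = 0.98×10⁻⁴ K⁻¹
0–270 m: 2.8×10⁻⁴ × 270 × 1.8 = 0.13608 m
270–1090 m: 2×10⁻⁴ × 820 × 0.42 = 0.06888 m
Layer 3: 0.77 × 160 × 1.5×10⁻⁴ = 0.01848 m
1000 × 0.15 × 0.98×10⁻⁴ = 0.01470 m
Δh = 0.13608 + 0.06888 + 0.01848 + 0.01470 = 0.23814 m ≈ 238 mm

Δh ≈ 238 mm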